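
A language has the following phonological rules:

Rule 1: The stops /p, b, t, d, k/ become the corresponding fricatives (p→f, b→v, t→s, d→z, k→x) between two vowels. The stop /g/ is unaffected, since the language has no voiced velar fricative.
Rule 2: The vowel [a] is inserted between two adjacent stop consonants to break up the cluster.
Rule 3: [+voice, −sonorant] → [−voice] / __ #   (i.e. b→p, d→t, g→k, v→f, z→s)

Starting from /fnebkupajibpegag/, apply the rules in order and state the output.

fnebakufajibapegak

Rule 1 (intervocalic spirantization): /p/ is a stop between vowels /u/ and /a/, so it spirantizes to the fricative [f]. /fnebkupajibpegag/ → fnebkufajibpegag.
Rule 2 (stop-cluster a-epenthesis): /b/ and /k/ form a stop–stop cluster, so [a] is inserted between them. /b/ and /p/ form a stop–stop cluster, so [a] is inserted between them. /fnebkufajibpegag/ → fnebakufajibapegag.
Rule 3 (final devoicing): /g/ is a voiced obstruent in word-final position, so it devoices to [k]. /fnebakufajibapegag/ → fnebakufajibapegak.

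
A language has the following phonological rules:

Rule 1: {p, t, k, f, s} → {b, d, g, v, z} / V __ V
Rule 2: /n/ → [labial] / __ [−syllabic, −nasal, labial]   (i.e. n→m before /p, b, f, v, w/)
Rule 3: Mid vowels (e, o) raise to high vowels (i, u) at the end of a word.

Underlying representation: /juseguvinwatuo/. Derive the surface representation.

Rule 1 (intervocalic voicing): /s/ is a voiceless obstruent between vowels /u/ and /e/, so it voices to [z]. /t/ is a voiceless obstruent between vowels /a/ and /u/, so it voices to [d]. /juseguvinwatuo/ → juzeguvinwaduo.
Rule 2 (nasal place assimilation): /n/ precedes the labial consonant /w/, so it assimilates in place to [m]. /juzeguvinwaduo/ → juzeguvimwaduo.
Rule 3 (final vowel raising): /o/ is a mid vowel in word-final position, so it raises to [u]. /juzeguvimwaduo/ → juzeguvimwaduu.

juzeguvimwaduu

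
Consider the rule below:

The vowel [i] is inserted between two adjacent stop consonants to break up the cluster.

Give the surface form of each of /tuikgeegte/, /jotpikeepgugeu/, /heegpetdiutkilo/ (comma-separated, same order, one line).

tuikigeegite, jotipikeepigugeu, heegipetidiutikilo

/tuikgeegte/: /k/ and /g/ form a stop–stop cluster, so [i] is inserted between them. /g/ and /t/ form a stop–stop cluster, so [i] is inserted between them. → [tuikigeegite].
/jotpikeepgugeu/: /t/ and /p/ form a stop–stop cluster, so [i] is inserted between them. /p/ and /g/ form a stop–stop cluster, so [i] is inserted between them. → [jotipikeepigugeu].
/heegpetdiutkilo/: /g/ and /p/ form a stop–stop cluster, so [i] is inserted between them. /t/ and /d/ form a stop–stop cluster, so [i] is inserted between them. /t/ and /k/ form a stop–stop cluster, so [i] is inserted between them. → [heegipetidiutikilo].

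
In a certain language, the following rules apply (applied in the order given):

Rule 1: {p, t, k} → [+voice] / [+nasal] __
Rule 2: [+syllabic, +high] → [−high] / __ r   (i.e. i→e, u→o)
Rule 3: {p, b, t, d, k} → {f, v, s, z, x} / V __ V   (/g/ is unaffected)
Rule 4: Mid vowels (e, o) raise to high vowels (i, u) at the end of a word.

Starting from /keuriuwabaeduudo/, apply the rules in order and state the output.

keoriuwavaezuuzu

Rule 1 (post-nasal voicing): no segment meets the environment; /keuriuwabaeduudo/ is unchanged.
Rule 2 (pre-rhotic lowering): /u/ is a high vowel immediately before /r/, so it lowers to [o]. /keuriuwabaeduudo/ → keoriuwabaeduudo.
Rule 3 (intervocalic spirantization): /b/ is a stop between vowels /a/ and /a/, so it spirantizes to the fricative [v]. /d/ is a stop between vowels /e/ and /u/, so it spirantizes to the fricative [z]. /d/ is a stop between vowels /u/ and /o/, so it spirantizes to the fricative [z]. /keoriuwabaeduudo/ → keoriuwavaezuuzo.
Rule 4 (final vowel raising): /o/ is a mid vowel in word-final position, so it raises to [u]. /keoriuwavaezuuzo/ → keoriuwavaezuuzu.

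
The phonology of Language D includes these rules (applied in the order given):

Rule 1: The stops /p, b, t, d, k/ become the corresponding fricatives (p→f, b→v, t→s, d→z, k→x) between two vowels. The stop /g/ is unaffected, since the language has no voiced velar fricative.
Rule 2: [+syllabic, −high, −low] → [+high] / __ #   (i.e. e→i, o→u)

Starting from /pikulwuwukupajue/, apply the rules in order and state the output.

pixulwuwuxufajui

Rule 1 (intervocalic spirantization): /k/ is a stop between vowels /i/ and /u/, so it spirantizes to the fricative [x]. /k/ is a stop between vowels /u/ and /u/, so it spirantizes to the fricative [x]. /p/ is a stop between vowels /u/ and /a/, so it spirantizes to the fricative [f]. /pikulwuwukupajue/ → pixulwuwuxufajue.
Rule 2 (final vowel raising): /e/ is a mid vowel in word-final position, so it raises to [i]. /pixulwuwuxufajue/ → pixulwuwuxufajui.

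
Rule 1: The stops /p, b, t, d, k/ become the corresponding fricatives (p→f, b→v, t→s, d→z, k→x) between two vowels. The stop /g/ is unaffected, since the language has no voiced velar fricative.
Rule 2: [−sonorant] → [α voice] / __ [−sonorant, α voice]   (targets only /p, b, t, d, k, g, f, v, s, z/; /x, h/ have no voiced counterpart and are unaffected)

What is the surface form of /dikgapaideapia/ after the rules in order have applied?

Rule 1 (intervocalic spirantization): /p/ is a stop between vowels /a/ and /a/, so it spirantizes to the fricative [f]. /d/ is a stop between vowels /i/ and /e/, so it spirantizes to the fricative [z]. /p/ is a stop between vowels /a/ and /i/, so it spirantizes to the fricative [f]. /dikgapaideapia/ → dikgafaizeafia.
Rule 2 (regressive voicing assimilation): /k/ precedes the voiced obstruent /g/, so it voices to [g] by assimilation. /dikgafaizeafia/ → diggafaizeafia.

diggafaizeafia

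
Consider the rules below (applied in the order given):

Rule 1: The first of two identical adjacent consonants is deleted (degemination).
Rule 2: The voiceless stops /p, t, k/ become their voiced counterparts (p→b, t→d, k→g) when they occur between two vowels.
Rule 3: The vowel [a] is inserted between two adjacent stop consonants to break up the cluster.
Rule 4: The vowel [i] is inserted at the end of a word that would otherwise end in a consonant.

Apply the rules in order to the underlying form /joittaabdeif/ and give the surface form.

Rule 1 (degemination): /tt/ is a geminate; the first /t/ deletes. /joittaabdeif/ → joitaabdeif.
Rule 2 (intervocalic voicing): /t/ is a voiceless stop between vowels /i/ and /a/, so it voices to [d]. /joitaabdeif/ → joidaabdeif.
Rule 3 (stop-cluster a-epenthesis): /b/ and /d/ form a stop–stop cluster, so [a] is inserted between them. /joidaabdeif/ → joidaabadeif.
Rule 4 (final i-epenthesis): the form ends in the consonant /f/, so [i] is inserted word-finally. /joidaabadeif/ → joidaabadeifi.

joidaabadeifi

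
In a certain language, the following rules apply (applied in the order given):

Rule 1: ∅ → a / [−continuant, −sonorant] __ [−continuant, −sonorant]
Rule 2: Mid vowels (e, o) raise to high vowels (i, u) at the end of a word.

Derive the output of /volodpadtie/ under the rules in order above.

volodapadatii

Rule 1 (stop-cluster a-epenthesis): /d/ and /p/ form a stop–stop cluster, so [a] is inserted between them. /d/ and /t/ form a stop–stop cluster, so [a] is inserted between them. /volodpadtie/ → volodapadatie.
Rule 2 (final vowel raising): /e/ is a mid vowel in word-final position, so it raises to [i]. /volodapadatie/ → volodapadatii.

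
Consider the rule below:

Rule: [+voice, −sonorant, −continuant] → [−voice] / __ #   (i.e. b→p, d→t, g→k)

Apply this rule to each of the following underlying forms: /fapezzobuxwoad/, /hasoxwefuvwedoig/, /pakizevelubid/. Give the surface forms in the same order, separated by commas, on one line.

fapezzobuxwoat, hasoxwefuvwedoik, pakizevelubit

/fapezzobuxwoad/: /d/ is a voiced stop in word-final position, so it devoices to [t]. → [fapezzobuxwoat].
/hasoxwefuvwedoig/: /g/ is a voiced stop in word-final position, so it devoices to [k]. → [hasoxwefuvwedoik].
/pakizevelubid/: /d/ is a voiced stop in word-final position, so it devoices to [t]. → [pakizevelubit].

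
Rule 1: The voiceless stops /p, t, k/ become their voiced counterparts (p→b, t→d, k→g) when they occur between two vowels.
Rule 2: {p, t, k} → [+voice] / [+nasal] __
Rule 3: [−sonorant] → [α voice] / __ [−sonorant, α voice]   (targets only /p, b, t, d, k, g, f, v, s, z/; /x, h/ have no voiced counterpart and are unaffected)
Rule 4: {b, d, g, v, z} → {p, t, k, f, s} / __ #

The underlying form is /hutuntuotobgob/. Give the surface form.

Rule 1 (intervocalic voicing): /t/ is a voiceless stop between vowels /u/ and /u/, so it voices to [d]. /t/ is a voiceless stop between vowels /o/ and /o/, so it voices to [d]. /hutuntuotobgob/ → huduntuodobgob.
Rule 2 (post-nasal voicing): /t/ is a voiceless stop immediately after the nasal /n/, so it voices to [d]. /huduntuodobgob/ → hudunduodobgob.
Rule 3 (regressive voicing assimilation): no segment meets the environment; /hudunduodobgob/ is unchanged.
Rule 4 (final devoicing): /b/ is a voiced obstruent in word-final position, so it devoices to [p]. /hudunduodobgob/ → hudunduodobgop.

hudunduodobgop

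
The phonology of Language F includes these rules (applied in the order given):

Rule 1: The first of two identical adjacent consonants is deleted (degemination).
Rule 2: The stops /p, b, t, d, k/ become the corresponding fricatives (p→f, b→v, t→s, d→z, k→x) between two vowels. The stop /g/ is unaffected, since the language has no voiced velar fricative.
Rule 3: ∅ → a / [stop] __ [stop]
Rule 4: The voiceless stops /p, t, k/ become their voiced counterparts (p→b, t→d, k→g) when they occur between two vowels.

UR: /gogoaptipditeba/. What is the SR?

gogoabadibadiseva

Rule 1 (degemination): no segment meets the environment; /gogoaptipditeba/ is unchanged.
Rule 2 (intervocalic spirantization): /t/ is a stop between vowels /i/ and /e/, so it spirantizes to the fricative [s]. /b/ is a stop between vowels /e/ and /a/, so it spirantizes to the fricative [v]. /gogoaptipditeba/ → gogoaptipdiseva.
Rule 3 (stop-cluster a-epenthesis): /p/ and /t/ form a stop–stop cluster, so [a] is inserted between them. /p/ and /d/ form a stop–stop cluster, so [a] is inserted between them. /gogoaptipdiseva/ → gogoapatipadiseva.
Rule 4 (intervocalic voicing): /p/ is a voiceless stop between vowels /a/ and /a/, so it voices to [b]. /t/ is a voiceless stop between vowels /a/ and /i/, so it voices to [d]. /p/ is a voiceless stop between vowels /i/ and /a/, so it voices to [b]. /gogoapatipadiseva/ → gogoabadibadiseva.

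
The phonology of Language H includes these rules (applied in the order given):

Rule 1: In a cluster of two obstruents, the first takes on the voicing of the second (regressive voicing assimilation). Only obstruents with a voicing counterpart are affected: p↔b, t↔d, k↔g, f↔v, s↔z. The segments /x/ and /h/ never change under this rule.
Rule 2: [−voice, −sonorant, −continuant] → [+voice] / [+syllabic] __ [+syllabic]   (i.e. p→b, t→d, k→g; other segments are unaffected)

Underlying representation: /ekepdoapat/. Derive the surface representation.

Rule 1 (regressive voicing assimilation): /p/ precedes the voiced obstruent /d/, so it voices to [b] by assimilation. /ekepdoapat/ → ekebdoapat.
Rule 2 (intervocalic voicing): /k/ is a voiceless stop between vowels /e/ and /e/, so it voices to [g]. /p/ is a voiceless stop between vowels /a/ and /a/, so it voices to [b]. /ekebdoapat/ → egebdoabat.

egebdoabat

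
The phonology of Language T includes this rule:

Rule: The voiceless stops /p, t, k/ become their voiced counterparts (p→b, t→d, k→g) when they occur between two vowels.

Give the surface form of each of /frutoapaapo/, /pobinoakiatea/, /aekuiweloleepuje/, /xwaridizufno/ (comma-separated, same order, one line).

/frutoapaapo/: /t/ is a voiceless stop between vowels /u/ and /o/, so it voices to [d]. /p/ is a voiceless stop between vowels /a/ and /a/, so it voices to [b]. /p/ is a voiceless stop between vowels /a/ and /o/, so it voices to [b]. → [frudoabaabo].
/pobinoakiatea/: /k/ is a voiceless stop between vowels /a/ and /i/, so it voices to [g]. /t/ is a voiceless stop between vowels /a/ and /e/, so it voices to [d]. → [pobinoagiadea].
/aekuiweloleepuje/: /k/ is a voiceless stop between vowels /e/ and /u/, so it voices to [g]. /p/ is a voiceless stop between vowels /e/ and /u/, so it voices to [b]. → [aeguiweloleebuje].
/xwaridizufno/: the rule's environment is not met; surfaces unchanged as [xwaridizufno].

frudoabaabo, pobinoagiadea, aeguiweloleebuje, xwaridizufno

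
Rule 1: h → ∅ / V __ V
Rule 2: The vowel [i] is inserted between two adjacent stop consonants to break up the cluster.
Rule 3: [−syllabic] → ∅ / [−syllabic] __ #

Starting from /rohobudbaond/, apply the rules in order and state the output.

Rule 1 (intervocalic h-deletion): /h/ occurs between vowels /o/ and /o/, so it deletes. /rohobudbaond/ → roobudbaond.
Rule 2 (stop-cluster i-epenthesis): /d/ and /b/ form a stop–stop cluster, so [i] is inserted between them. /roobudbaond/ → roobudibaond.
Rule 3 (final cluster simplification): /d/ is the second consonant of a word-final cluster /nd/, so it deletes. /roobudibaond/ → roobudibaon.

roobudibaon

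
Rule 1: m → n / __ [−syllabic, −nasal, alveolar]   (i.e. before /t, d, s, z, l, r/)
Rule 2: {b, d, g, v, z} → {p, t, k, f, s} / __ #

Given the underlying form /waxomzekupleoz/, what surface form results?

Rule 1 (nasal place assimilation): /m/ precedes the alveolar consonant /z/, so it assimilates in place to [n]. /waxomzekupleoz/ → waxonzekupleoz.
Rule 2 (final devoicing): /z/ is a voiced obstruent in word-final position, so it devoices to [s]. /waxonzekupleoz/ → waxonzekupleos.

waxonzekupleos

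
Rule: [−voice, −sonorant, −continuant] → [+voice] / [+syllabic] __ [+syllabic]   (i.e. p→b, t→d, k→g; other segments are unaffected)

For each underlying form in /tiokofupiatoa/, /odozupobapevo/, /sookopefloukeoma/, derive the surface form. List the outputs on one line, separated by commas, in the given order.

tiogofubiadoa, odozubobabevo, soogobeflougeoma

/tiokofupiatoa/: /k/ is a voiceless stop between vowels /o/ and /o/, so it voices to [g]. /p/ is a voiceless stop between vowels /u/ and /i/, so it voices to [b]. /t/ is a voiceless stop between vowels /a/ and /o/, so it voices to [d]. → [tiogofubiadoa].
/odozupobapevo/: /p/ is a voiceless stop between vowels /u/ and /o/, so it voices to [b]. /p/ is a voiceless stop between vowels /a/ and /e/, so it voices to [b]. → [odozubobabevo].
/sookopefloukeoma/: /k/ is a voiceless stop between vowels /o/ and /o/, so it voices to [g]. /p/ is a voiceless stop between vowels /o/ and /e/, so it voices to [b]. /k/ is a voiceless stop between vowels /u/ and /e/, so it voices to [g]. → [soogobeflougeoma].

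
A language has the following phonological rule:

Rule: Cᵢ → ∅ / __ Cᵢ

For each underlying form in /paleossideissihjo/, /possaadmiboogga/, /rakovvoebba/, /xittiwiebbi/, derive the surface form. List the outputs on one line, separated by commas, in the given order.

/paleossideissihjo/: /ss/ is a geminate; the first /s/ deletes. /ss/ is a geminate; the first /s/ deletes. → [paleosideisihjo].
/possaadmiboogga/: /ss/ is a geminate; the first /s/ deletes. /gg/ is a geminate; the first /g/ deletes. → [posaadmibooga].
/rakovvoebba/: /vv/ is a geminate; the first /v/ deletes. /bb/ is a geminate; the first /b/ deletes. → [rakovoeba].
/xittiwiebbi/: /tt/ is a geminate; the first /t/ deletes. /bb/ is a geminate; the first /b/ deletes. → [xitiwiebi].

paleosideisihjo, posaadmibooga, rakovoeba, xitiwiebi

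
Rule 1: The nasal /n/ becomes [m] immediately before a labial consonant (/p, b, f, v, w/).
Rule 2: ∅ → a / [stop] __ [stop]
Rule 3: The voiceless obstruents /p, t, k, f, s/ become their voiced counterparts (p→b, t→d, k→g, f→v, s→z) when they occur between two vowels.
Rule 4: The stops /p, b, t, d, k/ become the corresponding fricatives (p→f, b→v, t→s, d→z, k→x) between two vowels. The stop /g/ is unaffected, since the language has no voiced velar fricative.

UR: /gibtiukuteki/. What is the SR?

givaziuguzegi

Rule 1 (nasal place assimilation): no segment meets the environment; /gibtiukuteki/ is unchanged.
Rule 2 (stop-cluster a-epenthesis): /b/ and /t/ form a stop–stop cluster, so [a] is inserted between them. /gibtiukuteki/ → gibatiukuteki.
Rule 3 (intervocalic voicing): /t/ is a voiceless obstruent between vowels /a/ and /i/, so it voices to [d]. /k/ is a voiceless obstruent between vowels /u/ and /u/, so it voices to [g]. /t/ is a voiceless obstruent between vowels /u/ and /e/, so it voices to [d]. /k/ is a voiceless obstruent between vowels /e/ and /i/, so it voices to [g]. /gibatiukuteki/ → gibadiugudegi.
Rule 4 (intervocalic spirantization): /b/ is a stop between vowels /i/ and /a/, so it spirantizes to the fricative [v]. /d/ is a stop between vowels /a/ and /i/, so it spirantizes to the fricative [z]. /d/ is a stop between vowels /u/ and /e/, so it spirantizes to the fricative [z]. /gibadiugudegi/ → givaziuguzegi.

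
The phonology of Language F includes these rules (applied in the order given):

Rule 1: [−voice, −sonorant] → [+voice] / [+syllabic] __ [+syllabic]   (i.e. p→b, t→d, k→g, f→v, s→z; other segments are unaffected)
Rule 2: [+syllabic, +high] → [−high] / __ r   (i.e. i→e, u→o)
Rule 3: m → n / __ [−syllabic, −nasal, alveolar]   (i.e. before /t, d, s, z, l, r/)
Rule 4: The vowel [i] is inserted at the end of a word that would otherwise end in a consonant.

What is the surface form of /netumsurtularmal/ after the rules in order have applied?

nedunsortularmali

Rule 1 (intervocalic voicing): /t/ is a voiceless obstruent between vowels /e/ and /u/, so it voices to [d]. /netumsurtularmal/ → nedumsurtularmal.
Rule 2 (pre-rhotic lowering): /u/ is a high vowel immediately before /r/, so it lowers to [o]. /nedumsurtularmal/ → nedumsortularmal.
Rule 3 (nasal place assimilation): /m/ precedes the alveolar consonant /s/, so it assimilates in place to [n]. /nedumsortularmal/ → nedunsortularmal.
Rule 4 (final i-epenthesis): the form ends in the consonant /l/, so [i] is inserted word-finally. /nedunsortularmal/ → nedunsortularmali.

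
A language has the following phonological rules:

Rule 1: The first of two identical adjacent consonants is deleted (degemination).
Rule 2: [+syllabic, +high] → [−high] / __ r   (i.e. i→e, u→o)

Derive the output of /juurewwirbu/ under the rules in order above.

Rule 1 (degemination): /ww/ is a geminate; the first /w/ deletes. /juurewwirbu/ → juurewirbu.
Rule 2 (pre-rhotic lowering): /u/ is a high vowel immediately before /r/, so it lowers to [o]. /i/ is a high vowel immediately before /r/, so it lowers to [e]. /juurewirbu/ → juorewerbu.

juorewerbu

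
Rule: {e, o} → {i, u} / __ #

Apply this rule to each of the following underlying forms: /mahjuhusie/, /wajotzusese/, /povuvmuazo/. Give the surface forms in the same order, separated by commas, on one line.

mahjuhusii, wajotzusesi, povuvmuazu

/mahjuhusie/: /e/ is a mid vowel in word-final position, so it raises to [i]. → [mahjuhusii].
/wajotzusese/: /e/ is a mid vowel in word-final position, so it raises to [i]. → [wajotzusesi].
/povuvmuazo/: /o/ is a mid vowel in word-final position, so it raises to [u]. → [povuvmuazu].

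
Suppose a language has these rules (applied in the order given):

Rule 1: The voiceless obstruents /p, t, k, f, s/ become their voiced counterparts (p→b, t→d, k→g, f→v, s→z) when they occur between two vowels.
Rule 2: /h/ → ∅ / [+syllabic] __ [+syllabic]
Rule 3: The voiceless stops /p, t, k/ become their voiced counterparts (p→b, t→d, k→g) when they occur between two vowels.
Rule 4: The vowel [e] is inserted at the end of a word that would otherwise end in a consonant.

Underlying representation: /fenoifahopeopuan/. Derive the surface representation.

Rule 1 (intervocalic voicing): /f/ is a voiceless obstruent between vowels /i/ and /a/, so it voices to [v]. /p/ is a voiceless obstruent between vowels /o/ and /e/, so it voices to [b]. /p/ is a voiceless obstruent between vowels /o/ and /u/, so it voices to [b]. /fenoifahopeopuan/ → fenoivahobeobuan.
Rule 2 (intervocalic h-deletion): /h/ occurs between vowels /a/ and /o/, so it deletes. /fenoivahobeobuan/ → fenoivaobeobuan.
Rule 3 (intervocalic voicing): no segment meets the environment; /fenoivaobeobuan/ is unchanged.
Rule 4 (final e-epenthesis): the form ends in the consonant /n/, so [e] is inserted word-finally. /fenoivaobeobuan/ → fenoivaobeobuane.

fenoivaobeobuane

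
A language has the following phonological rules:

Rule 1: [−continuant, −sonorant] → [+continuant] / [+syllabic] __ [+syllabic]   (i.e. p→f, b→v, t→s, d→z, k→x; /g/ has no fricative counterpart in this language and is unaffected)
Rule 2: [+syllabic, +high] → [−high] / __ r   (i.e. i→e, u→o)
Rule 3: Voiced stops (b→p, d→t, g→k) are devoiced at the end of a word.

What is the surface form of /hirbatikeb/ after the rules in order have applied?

Rule 1 (intervocalic spirantization): /t/ is a stop between vowels /a/ and /i/, so it spirantizes to the fricative [s]. /k/ is a stop between vowels /i/ and /e/, so it spirantizes to the fricative [x]. /hirbatikeb/ → hirbasixeb.
Rule 2 (pre-rhotic lowering): /i/ is a high vowel immediately before /r/, so it lowers to [e]. /hirbasixeb/ → herbasixeb.
Rule 3 (final devoicing): /b/ is a voiced stop in word-final position, so it devoices to [p]. /herbasixeb/ → herbasixep.

herbasixep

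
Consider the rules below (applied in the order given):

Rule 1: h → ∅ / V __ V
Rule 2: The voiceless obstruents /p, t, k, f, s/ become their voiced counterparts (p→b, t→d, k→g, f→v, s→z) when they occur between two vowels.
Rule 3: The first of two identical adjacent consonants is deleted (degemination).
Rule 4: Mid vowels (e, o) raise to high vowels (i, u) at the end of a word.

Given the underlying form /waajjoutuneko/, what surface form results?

Rule 1 (intervocalic h-deletion): no segment meets the environment; /waajjoutuneko/ is unchanged.
Rule 2 (intervocalic voicing): /t/ is a voiceless obstruent between vowels /u/ and /u/, so it voices to [d]. /k/ is a voiceless obstruent between vowels /e/ and /o/, so it voices to [g]. /waajjoutuneko/ → waajjoudunego.
Rule 3 (degemination): /jj/ is a geminate; the first /j/ deletes. /waajjoudunego/ → waajoudunego.
Rule 4 (final vowel raising): /o/ is a mid vowel in word-final position, so it raises to [u]. /waajoudunego/ → waajoudunegu.

waajoudunegu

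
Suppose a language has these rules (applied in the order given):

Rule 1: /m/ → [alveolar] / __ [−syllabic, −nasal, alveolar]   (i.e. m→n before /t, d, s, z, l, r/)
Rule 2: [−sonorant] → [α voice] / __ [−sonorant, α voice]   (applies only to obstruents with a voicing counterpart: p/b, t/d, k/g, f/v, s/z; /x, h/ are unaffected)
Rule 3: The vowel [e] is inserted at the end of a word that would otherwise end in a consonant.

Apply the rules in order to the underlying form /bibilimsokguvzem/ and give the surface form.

Rule 1 (nasal place assimilation): /m/ precedes the alveolar consonant /s/, so it assimilates in place to [n]. /bibilimsokguvzem/ → bibilinsokguvzem.
Rule 2 (regressive voicing assimilation): /k/ precedes the voiced obstruent /g/, so it voices to [g] by assimilation. /bibilinsokguvzem/ → bibilinsogguvzem.
Rule 3 (final e-epenthesis): the form ends in the consonant /m/, so [e] is inserted word-finally. /bibilinsogguvzem/ → bibilinsogguvzeme.

bibilinsogguvzeme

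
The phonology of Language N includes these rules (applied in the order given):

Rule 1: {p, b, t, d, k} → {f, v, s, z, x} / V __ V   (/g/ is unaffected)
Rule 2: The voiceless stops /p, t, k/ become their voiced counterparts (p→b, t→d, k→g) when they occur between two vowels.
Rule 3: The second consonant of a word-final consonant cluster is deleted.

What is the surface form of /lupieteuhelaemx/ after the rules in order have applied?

lufieseuhelaem

Rule 1 (intervocalic spirantization): /p/ is a stop between vowels /u/ and /i/, so it spirantizes to the fricative [f]. /t/ is a stop between vowels /e/ and /e/, so it spirantizes to the fricative [s]. /lupieteuhelaemx/ → lufieseuhelaemx.
Rule 2 (intervocalic voicing): no segment meets the environment; /lufieseuhelaemx/ is unchanged.
Rule 3 (final cluster simplification): /x/ is the second consonant of a word-final cluster /mx/, so it deletes. /lufieseuhelaemx/ → lufieseuhelaem.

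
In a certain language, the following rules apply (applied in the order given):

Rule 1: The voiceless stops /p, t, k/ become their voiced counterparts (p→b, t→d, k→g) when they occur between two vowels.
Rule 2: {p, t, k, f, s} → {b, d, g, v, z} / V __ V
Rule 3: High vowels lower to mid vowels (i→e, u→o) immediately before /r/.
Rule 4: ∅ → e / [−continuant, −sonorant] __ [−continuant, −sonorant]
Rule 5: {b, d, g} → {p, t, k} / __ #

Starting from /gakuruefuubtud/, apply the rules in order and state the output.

gagoruevuubetut

Rule 1 (intervocalic voicing): /k/ is a voiceless stop between vowels /a/ and /u/, so it voices to [g]. /gakuruefuubtud/ → gaguruefuubtud.
Rule 2 (intervocalic voicing): /f/ is a voiceless obstruent between vowels /e/ and /u/, so it voices to [v]. /gaguruefuubtud/ → gaguruevuubtud.
Rule 3 (pre-rhotic lowering): /u/ is a high vowel immediately before /r/, so it lowers to [o]. /gaguruevuubtud/ → gagoruevuubtud.
Rule 4 (stop-cluster e-epenthesis): /b/ and /t/ form a stop–stop cluster, so [e] is inserted between them. /gagoruevuubtud/ → gagoruevuubetud.
Rule 5 (final devoicing): /d/ is a voiced stop in word-final position, so it devoices to [t]. /gagoruevuubetud/ → gagoruevuubetut.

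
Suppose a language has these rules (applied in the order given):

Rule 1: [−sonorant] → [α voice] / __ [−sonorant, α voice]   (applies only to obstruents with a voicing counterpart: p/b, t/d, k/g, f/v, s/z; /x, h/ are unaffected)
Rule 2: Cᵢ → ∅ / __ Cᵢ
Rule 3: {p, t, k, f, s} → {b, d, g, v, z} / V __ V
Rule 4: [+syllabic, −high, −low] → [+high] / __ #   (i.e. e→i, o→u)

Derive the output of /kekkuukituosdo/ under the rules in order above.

keguugiduozdu

Rule 1 (regressive voicing assimilation): /s/ precedes the voiced obstruent /d/, so it voices to [z] by assimilation. /kekkuukituosdo/ → kekkuukituozdo.
Rule 2 (degemination): /kk/ is a geminate; the first /k/ deletes. /kekkuukituozdo/ → kekuukituozdo.
Rule 3 (intervocalic voicing): /k/ is a voiceless obstruent between vowels /e/ and /u/, so it voices to [g]. /k/ is a voiceless obstruent between vowels /u/ and /i/, so it voices to [g]. /t/ is a voiceless obstruent between vowels /i/ and /u/, so it voices to [d]. /kekuukituozdo/ → keguugiduozdo.
Rule 4 (final vowel raising): /o/ is a mid vowel in word-final position, so it raises to [u]. /keguugiduozdo/ → keguugiduozdu.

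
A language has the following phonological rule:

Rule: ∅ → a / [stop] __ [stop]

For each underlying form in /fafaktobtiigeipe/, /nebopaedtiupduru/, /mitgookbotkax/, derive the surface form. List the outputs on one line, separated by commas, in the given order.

fafakatobatiigeipe, nebopaedatiupaduru, mitagookabotakax

/fafaktobtiigeipe/: /k/ and /t/ form a stop–stop cluster, so [a] is inserted between them. /b/ and /t/ form a stop–stop cluster, so [a] is inserted between them. → [fafakatobatiigeipe].
/nebopaedtiupduru/: /d/ and /t/ form a stop–stop cluster, so [a] is inserted between them. /p/ and /d/ form a stop–stop cluster, so [a] is inserted between them. → [nebopaedatiupaduru].
/mitgookbotkax/: /t/ and /g/ form a stop–stop cluster, so [a] is inserted between them. /k/ and /b/ form a stop–stop cluster, so [a] is inserted between them. /t/ and /k/ form a stop–stop cluster, so [a] is inserted between them. → [mitagookabotakax].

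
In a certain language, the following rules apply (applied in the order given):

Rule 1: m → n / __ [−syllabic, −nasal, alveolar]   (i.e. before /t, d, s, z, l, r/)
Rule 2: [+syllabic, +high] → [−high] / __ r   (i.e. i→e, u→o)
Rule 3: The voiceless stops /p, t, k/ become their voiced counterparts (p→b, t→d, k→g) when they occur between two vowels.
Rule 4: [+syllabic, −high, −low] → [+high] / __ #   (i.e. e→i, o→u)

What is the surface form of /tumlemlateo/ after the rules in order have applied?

Rule 1 (nasal place assimilation): /m/ precedes the alveolar consonant /l/, so it assimilates in place to [n]. /m/ precedes the alveolar consonant /l/, so it assimilates in place to [n]. /tumlemlateo/ → tunlenlateo.
Rule 2 (pre-rhotic lowering): no segment meets the environment; /tunlenlateo/ is unchanged.
Rule 3 (intervocalic voicing): /t/ is a voiceless stop between vowels /a/ and /e/, so it voices to [d]. /tunlenlateo/ → tunlenladeo.
Rule 4 (final vowel raising): /o/ is a mid vowel in word-final position, so it raises to [u]. /tunlenladeo/ → tunlenladeu.

tunlenladeu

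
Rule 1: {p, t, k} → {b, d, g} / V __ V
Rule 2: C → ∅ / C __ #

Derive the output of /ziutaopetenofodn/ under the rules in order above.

Rule 1 (intervocalic voicing): /t/ is a voiceless stop between vowels /u/ and /a/, so it voices to [d]. /p/ is a voiceless stop between vowels /o/ and /e/, so it voices to [b]. /t/ is a voiceless stop between vowels /e/ and /e/, so it voices to [d]. /ziutaopetenofodn/ → ziudaobedenofodn.
Rule 2 (final cluster simplification): /n/ is the second consonant of a word-final cluster /dn/, so it deletes. /ziudaobedenofodn/ → ziudaobedenofod.

ziudaobedenofod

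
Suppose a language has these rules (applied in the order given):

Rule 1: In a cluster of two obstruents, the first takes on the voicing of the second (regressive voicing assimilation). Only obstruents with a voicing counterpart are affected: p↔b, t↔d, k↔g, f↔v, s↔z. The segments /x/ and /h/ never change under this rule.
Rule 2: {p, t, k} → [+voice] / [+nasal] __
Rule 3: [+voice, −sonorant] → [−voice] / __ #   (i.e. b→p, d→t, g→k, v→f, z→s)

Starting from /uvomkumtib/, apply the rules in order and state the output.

uvomgumdip

Rule 1 (regressive voicing assimilation): no segment meets the environment; /uvomkumtib/ is unchanged.
Rule 2 (post-nasal voicing): /k/ is a voiceless stop immediately after the nasal /m/, so it voices to [g]. /t/ is a voiceless stop immediately after the nasal /m/, so it voices to [d]. /uvomkumtib/ → uvomgumdib.
Rule 3 (final devoicing): /b/ is a voiced obstruent in word-final position, so it devoices to [p]. /uvomgumdib/ → uvomgumdip.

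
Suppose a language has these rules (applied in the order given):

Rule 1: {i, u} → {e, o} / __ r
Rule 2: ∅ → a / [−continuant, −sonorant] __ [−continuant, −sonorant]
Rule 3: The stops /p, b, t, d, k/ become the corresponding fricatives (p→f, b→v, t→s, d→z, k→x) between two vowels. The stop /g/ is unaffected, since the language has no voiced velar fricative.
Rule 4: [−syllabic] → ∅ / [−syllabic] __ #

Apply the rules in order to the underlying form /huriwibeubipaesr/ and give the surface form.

horiwiveuvifaes

Rule 1 (pre-rhotic lowering): /u/ is a high vowel immediately before /r/, so it lowers to [o]. /huriwibeubipaesr/ → horiwibeubipaesr.
Rule 2 (stop-cluster a-epenthesis): no segment meets the environment; /horiwibeubipaesr/ is unchanged.
Rule 3 (intervocalic spirantization): /b/ is a stop between vowels /i/ and /e/, so it spirantizes to the fricative [v]. /b/ is a stop between vowels /u/ and /i/, so it spirantizes to the fricative [v]. /p/ is a stop between vowels /i/ and /a/, so it spirantizes to the fricative [f]. /horiwibeubipaesr/ → horiwiveuvifaesr.
Rule 4 (final cluster simplification): /r/ is the second consonant of a word-final cluster /sr/, so it deletes. /horiwiveuvifaesr/ → horiwiveuvifaes.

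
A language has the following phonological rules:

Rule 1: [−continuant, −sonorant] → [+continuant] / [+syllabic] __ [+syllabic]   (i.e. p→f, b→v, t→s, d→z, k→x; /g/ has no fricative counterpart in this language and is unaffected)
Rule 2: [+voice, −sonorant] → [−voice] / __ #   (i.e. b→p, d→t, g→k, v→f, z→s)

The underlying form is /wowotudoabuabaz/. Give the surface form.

wowosuzoavuavas

Rule 1 (intervocalic spirantization): /t/ is a stop between vowels /o/ and /u/, so it spirantizes to the fricative [s]. /d/ is a stop between vowels /u/ and /o/, so it spirantizes to the fricative [z]. /b/ is a stop between vowels /a/ and /u/, so it spirantizes to the fricative [v]. /b/ is a stop between vowels /a/ and /a/, so it spirantizes to the fricative [v]. /wowotudoabuabaz/ → wowosuzoavuavaz.
Rule 2 (final devoicing): /z/ is a voiced obstruent in word-final position, so it devoices to [s]. /wowosuzoavuavaz/ → wowosuzoavuavas.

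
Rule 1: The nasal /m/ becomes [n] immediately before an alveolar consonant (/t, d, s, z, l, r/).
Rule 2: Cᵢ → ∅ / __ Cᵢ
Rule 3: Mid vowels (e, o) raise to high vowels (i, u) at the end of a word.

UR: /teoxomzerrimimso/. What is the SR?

teoxonzeriminsu

Rule 1 (nasal place assimilation): /m/ precedes the alveolar consonant /z/, so it assimilates in place to [n]. /m/ precedes the alveolar consonant /s/, so it assimilates in place to [n]. /teoxomzerrimimso/ → teoxonzerriminso.
Rule 2 (degemination): /rr/ is a geminate; the first /r/ deletes. /teoxonzerriminso/ → teoxonzeriminso.
Rule 3 (final vowel raising): /o/ is a mid vowel in word-final position, so it raises to [u]. /teoxonzeriminso/ → teoxonzeriminsu.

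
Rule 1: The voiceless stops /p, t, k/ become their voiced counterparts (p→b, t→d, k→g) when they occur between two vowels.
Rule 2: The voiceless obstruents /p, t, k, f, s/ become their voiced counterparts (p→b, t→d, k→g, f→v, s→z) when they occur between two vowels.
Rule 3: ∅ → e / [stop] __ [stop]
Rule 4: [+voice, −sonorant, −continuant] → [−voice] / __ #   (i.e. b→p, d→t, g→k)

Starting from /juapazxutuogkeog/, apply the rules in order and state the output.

Rule 1 (intervocalic voicing): /p/ is a voiceless stop between vowels /a/ and /a/, so it voices to [b]. /t/ is a voiceless stop between vowels /u/ and /u/, so it voices to [d]. /juapazxutuogkeog/ → juabazxuduogkeog.
Rule 2 (intervocalic voicing): no segment meets the environment; /juabazxuduogkeog/ is unchanged.
Rule 3 (stop-cluster e-epenthesis): /g/ and /k/ form a stop–stop cluster, so [e] is inserted between them. /juabazxuduogkeog/ → juabazxuduogekeog.
Rule 4 (final devoicing): /g/ is a voiced stop in word-final position, so it devoices to [k]. /juabazxuduogekeog/ → juabazxuduogekeok.

juabazxuduogekeok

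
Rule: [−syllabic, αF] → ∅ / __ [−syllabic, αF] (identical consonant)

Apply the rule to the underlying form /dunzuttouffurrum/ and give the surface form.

dunzutoufurum

/tt/ is a geminate; the first /t/ deletes.
/ff/ is a geminate; the first /f/ deletes.
/rr/ is a geminate; the first /r/ deletes.
Surface form: [dunzutoufurum].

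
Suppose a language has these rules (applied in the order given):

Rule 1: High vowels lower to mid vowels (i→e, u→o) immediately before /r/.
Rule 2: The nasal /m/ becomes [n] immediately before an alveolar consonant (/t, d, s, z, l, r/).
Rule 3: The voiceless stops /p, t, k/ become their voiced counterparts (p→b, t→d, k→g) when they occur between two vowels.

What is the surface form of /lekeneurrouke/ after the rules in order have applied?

legeneorrouge

Rule 1 (pre-rhotic lowering): /u/ is a high vowel immediately before /r/, so it lowers to [o]. /lekeneurrouke/ → lekeneorrouke.
Rule 2 (nasal place assimilation): no segment meets the environment; /lekeneorrouke/ is unchanged.
Rule 3 (intervocalic voicing): /k/ is a voiceless stop between vowels /e/ and /e/, so it voices to [g]. /k/ is a voiceless stop between vowels /u/ and /e/, so it voices to [g]. /lekeneorrouke/ → legeneorrouge.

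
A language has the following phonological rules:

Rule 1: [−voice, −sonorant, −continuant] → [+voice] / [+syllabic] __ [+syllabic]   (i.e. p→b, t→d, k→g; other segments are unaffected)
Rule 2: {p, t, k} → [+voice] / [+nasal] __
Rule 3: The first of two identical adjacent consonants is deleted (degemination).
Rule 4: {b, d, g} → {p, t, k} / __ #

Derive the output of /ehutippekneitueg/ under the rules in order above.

Rule 1 (intervocalic voicing): /t/ is a voiceless stop between vowels /u/ and /i/, so it voices to [d]. /t/ is a voiceless stop between vowels /i/ and /u/, so it voices to [d]. /ehutippekneitueg/ → ehudippekneidueg.
Rule 2 (post-nasal voicing): no segment meets the environment; /ehudippekneidueg/ is unchanged.
Rule 3 (degemination): /pp/ is a geminate; the first /p/ deletes. /ehudippekneidueg/ → ehudipekneidueg.
Rule 4 (final devoicing): /g/ is a voiced stop in word-final position, so it devoices to [k]. /ehudipekneidueg/ → ehudipekneiduek.

ehudipekneiduek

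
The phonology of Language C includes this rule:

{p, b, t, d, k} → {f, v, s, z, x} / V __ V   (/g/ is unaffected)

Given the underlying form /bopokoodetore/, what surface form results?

/p/ is a stop between vowels /o/ and /o/, so it spirantizes to the fricative [f].
/k/ is a stop between vowels /o/ and /o/, so it spirantizes to the fricative [x].
/d/ is a stop between vowels /o/ and /e/, so it spirantizes to the fricative [z].
/t/ is a stop between vowels /e/ and /o/, so it spirantizes to the fricative [s].
Surface form: [bofoxoozesore].

bofoxoozesore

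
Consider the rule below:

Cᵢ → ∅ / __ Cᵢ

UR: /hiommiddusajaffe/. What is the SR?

hiomidusajafe

/mm/ is a geminate; the first /m/ deletes.
/dd/ is a geminate; the first /d/ deletes.
/ff/ is a geminate; the first /f/ deletes.
Surface form: [hiomidusajafe].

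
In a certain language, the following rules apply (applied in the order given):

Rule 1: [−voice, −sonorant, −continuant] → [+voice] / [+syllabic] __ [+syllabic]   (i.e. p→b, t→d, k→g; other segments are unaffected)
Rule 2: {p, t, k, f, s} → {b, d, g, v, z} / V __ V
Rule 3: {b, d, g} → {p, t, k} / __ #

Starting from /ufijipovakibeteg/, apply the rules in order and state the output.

uvijibovagibedek

Rule 1 (intervocalic voicing): /p/ is a voiceless stop between vowels /i/ and /o/, so it voices to [b]. /k/ is a voiceless stop between vowels /a/ and /i/, so it voices to [g]. /t/ is a voiceless stop between vowels /e/ and /e/, so it voices to [d]. /ufijipovakibeteg/ → ufijibovagibedeg.
Rule 2 (intervocalic voicing): /f/ is a voiceless obstruent between vowels /u/ and /i/, so it voices to [v]. /ufijibovagibedeg/ → uvijibovagibedeg.
Rule 3 (final devoicing): /g/ is a voiced stop in word-final position, so it devoices to [k]. /uvijibovagibedeg/ → uvijibovagibedek.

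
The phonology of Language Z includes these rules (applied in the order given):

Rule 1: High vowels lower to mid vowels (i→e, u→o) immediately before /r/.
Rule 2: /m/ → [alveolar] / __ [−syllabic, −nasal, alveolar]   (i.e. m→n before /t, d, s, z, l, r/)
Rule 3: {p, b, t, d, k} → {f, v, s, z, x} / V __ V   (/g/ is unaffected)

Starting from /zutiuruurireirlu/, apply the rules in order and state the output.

zusioruorereerlu

Rule 1 (pre-rhotic lowering): /u/ is a high vowel immediately before /r/, so it lowers to [o]. /u/ is a high vowel immediately before /r/, so it lowers to [o]. /i/ is a high vowel immediately before /r/, so it lowers to [e]. /i/ is a high vowel immediately before /r/, so it lowers to [e]. /zutiuruurireirlu/ → zutioruorereerlu.
Rule 2 (nasal place assimilation): no segment meets the environment; /zutioruorereerlu/ is unchanged.
Rule 3 (intervocalic spirantization): /t/ is a stop between vowels /u/ and /i/, so it spirantizes to the fricative [s]. /zutioruorereerlu/ → zusioruorereerlu.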